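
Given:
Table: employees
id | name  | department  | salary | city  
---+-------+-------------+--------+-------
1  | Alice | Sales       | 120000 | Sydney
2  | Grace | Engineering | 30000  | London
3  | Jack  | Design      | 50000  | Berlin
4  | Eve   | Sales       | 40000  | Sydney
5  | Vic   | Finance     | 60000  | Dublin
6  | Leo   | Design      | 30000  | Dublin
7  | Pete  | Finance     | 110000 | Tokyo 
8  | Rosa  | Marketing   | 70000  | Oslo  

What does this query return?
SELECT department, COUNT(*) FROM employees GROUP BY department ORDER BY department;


Assigning each row to its department group:
  Alice -> Sales
  Grace -> Engineering
  Jack -> Design
  Eve -> Sales
  Vic -> Finance
  Leo -> Design
  Pete -> Finance
  Rosa -> Marketing


5 groups:
Design, 2
Engineering, 1
Finance, 2
Marketing, 1
Sales, 2


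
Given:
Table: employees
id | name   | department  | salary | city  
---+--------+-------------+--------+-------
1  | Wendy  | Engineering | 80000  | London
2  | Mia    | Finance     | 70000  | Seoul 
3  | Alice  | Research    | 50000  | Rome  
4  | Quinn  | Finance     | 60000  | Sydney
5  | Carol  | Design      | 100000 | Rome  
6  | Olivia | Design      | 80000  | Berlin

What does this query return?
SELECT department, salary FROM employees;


Projecting columns: department, salary

6 rows:
Engineering, 80000
Finance, 70000
Research, 50000
Finance, 60000
Design, 100000
Design, 80000


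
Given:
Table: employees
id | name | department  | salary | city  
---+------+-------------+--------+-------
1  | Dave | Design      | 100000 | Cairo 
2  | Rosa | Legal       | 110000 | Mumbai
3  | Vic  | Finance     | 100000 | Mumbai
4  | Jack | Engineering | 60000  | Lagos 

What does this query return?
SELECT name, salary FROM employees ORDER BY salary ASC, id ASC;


Sorting by salary ASC, then id ASC for ties

4 rows:
Jack, 60000
Dave, 100000
Vic, 100000
Rosa, 110000


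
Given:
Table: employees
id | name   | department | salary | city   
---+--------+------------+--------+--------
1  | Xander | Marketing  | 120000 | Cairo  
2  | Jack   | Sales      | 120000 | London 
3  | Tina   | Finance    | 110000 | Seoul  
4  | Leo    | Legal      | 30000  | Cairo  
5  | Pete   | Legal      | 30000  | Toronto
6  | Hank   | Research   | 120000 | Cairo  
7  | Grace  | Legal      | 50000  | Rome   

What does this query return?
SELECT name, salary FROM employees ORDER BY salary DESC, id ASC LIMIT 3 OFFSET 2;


Sort by salary DESC (id ASC tiebreak), then skip 2 and take 3
Rows 3 through 5

3 rows:
Hank, 120000
Tina, 110000
Grace, 50000


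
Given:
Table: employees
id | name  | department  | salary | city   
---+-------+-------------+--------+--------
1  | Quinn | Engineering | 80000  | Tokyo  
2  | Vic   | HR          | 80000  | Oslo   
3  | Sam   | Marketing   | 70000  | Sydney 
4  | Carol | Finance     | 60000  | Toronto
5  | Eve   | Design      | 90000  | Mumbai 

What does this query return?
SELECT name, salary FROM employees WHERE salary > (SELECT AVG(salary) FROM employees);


Subquery: AVG(salary) = 76000.0
Filtering: salary > 76000.0
  Quinn (80000) -> MATCH
  Vic (80000) -> MATCH
  Eve (90000) -> MATCH


3 rows:
Quinn, 80000
Vic, 80000
Eve, 90000


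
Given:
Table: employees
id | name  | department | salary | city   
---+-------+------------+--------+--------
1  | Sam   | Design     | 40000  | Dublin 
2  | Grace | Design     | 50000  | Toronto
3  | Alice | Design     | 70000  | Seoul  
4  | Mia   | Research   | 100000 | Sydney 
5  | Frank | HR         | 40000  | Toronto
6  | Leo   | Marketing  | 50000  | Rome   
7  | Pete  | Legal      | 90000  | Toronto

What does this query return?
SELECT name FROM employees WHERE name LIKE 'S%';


LIKE 'S%' matches names starting with 'S'
Matching: 1

1 rows:
Sam


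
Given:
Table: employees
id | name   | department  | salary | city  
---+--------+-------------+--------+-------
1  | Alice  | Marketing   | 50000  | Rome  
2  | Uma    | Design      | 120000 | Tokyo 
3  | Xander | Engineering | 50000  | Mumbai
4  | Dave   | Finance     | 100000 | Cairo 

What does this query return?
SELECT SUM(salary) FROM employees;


SUM(salary) = 50000 + 120000 + 50000 + 100000 = 320000

320000


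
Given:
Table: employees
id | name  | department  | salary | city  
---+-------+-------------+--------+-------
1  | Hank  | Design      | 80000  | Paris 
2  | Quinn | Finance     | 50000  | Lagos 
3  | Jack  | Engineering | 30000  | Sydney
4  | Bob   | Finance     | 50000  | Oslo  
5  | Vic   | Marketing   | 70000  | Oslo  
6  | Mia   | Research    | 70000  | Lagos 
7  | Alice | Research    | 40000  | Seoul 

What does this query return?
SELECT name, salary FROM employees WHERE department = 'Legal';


Filtering: department = 'Legal'
Matching rows: 0

Empty result set (0 rows)


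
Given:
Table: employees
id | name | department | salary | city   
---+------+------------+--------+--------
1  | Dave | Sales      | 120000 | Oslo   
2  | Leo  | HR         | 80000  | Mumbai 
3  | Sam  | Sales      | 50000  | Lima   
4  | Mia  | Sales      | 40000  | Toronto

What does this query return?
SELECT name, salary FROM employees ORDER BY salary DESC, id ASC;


Sorting by salary DESC, then id ASC for ties

4 rows:
Dave, 120000
Leo, 80000
Sam, 50000
Mia, 40000


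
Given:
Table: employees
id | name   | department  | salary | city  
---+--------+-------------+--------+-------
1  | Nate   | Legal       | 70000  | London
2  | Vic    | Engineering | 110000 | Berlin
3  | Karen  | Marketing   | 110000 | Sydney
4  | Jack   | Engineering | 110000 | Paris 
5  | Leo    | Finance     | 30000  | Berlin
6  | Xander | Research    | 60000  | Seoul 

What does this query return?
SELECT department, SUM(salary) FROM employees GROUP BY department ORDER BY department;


Summing salary within each department:
  Engineering: 110000 + 110000 = 220000
  Finance: 30000 = 30000
  Legal: 70000 = 70000
  Marketing: 110000 = 110000
  Research: 60000 = 60000


5 groups:
Engineering, 220000
Finance, 30000
Legal, 70000
Marketing, 110000
Research, 60000


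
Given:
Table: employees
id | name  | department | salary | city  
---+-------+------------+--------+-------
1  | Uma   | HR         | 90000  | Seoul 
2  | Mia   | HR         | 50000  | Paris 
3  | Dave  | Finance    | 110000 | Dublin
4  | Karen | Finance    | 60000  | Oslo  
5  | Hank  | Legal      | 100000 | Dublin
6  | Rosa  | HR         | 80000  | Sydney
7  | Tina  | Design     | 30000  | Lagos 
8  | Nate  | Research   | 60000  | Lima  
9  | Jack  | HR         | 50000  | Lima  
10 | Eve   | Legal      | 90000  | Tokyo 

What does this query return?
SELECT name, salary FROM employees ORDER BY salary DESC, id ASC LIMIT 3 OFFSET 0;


Sort by salary DESC (id ASC tiebreak), then skip 0 and take 3
Rows 1 through 3

3 rows:
Dave, 110000
Hank, 100000
Uma, 90000


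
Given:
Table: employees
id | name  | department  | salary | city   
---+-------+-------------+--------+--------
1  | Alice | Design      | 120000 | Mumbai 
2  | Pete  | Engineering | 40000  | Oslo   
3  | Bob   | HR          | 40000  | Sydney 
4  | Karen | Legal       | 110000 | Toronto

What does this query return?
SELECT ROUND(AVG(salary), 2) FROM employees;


SUM(salary) = 310000
COUNT = 4
ROUND(AVG, 2) = ROUND(310000 / 4, 2) = 77500.0

77500.0


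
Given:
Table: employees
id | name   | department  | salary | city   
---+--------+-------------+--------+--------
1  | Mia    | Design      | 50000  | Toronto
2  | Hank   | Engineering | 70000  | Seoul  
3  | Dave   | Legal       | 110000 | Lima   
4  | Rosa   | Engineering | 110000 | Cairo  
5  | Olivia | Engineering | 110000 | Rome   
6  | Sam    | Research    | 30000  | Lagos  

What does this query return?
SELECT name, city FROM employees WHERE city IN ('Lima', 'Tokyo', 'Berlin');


Filtering: city IN ('Lima', 'Tokyo', 'Berlin')
Matching: 1 rows

1 rows:
Dave, Lima


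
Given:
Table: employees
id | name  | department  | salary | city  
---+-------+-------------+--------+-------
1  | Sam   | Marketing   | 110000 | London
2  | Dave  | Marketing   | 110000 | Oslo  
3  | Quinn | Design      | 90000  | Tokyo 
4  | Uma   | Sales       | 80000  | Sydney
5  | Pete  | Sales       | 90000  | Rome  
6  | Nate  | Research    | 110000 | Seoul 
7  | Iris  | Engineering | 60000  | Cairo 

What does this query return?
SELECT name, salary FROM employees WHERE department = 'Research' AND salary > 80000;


Filtering: department = 'Research' AND salary > 80000
Matching: 1 rows

1 rows:
Nate, 110000


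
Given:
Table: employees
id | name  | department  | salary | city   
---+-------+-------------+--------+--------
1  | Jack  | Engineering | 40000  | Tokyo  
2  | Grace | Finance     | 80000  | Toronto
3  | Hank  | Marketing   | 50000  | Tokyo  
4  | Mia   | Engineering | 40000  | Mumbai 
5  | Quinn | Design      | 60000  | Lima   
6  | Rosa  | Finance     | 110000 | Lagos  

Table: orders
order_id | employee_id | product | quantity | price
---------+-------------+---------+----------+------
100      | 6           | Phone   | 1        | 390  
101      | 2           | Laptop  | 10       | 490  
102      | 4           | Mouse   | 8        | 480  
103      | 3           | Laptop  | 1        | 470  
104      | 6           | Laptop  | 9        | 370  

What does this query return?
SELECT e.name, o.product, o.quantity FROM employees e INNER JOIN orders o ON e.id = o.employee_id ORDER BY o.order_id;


Joining employees.id = orders.employee_id:
  employee Rosa (id=6) -> order Phone
  employee Grace (id=2) -> order Laptop
  employee Mia (id=4) -> order Mouse
  employee Hank (id=3) -> order Laptop
  employee Rosa (id=6) -> order Laptop


5 rows:
Rosa, Phone, 1
Grace, Laptop, 10
Mia, Mouse, 8
Hank, Laptop, 1
Rosa, Laptop, 9


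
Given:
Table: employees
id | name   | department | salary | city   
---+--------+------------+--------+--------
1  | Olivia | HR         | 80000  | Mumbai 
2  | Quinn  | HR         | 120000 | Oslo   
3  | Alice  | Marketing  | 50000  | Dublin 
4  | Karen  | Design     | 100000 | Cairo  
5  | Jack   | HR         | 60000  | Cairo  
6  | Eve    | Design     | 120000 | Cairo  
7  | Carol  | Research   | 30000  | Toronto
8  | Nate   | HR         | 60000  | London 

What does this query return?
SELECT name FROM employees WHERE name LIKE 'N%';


LIKE 'N%' matches names starting with 'N'
Matching: 1

1 rows:
Nate


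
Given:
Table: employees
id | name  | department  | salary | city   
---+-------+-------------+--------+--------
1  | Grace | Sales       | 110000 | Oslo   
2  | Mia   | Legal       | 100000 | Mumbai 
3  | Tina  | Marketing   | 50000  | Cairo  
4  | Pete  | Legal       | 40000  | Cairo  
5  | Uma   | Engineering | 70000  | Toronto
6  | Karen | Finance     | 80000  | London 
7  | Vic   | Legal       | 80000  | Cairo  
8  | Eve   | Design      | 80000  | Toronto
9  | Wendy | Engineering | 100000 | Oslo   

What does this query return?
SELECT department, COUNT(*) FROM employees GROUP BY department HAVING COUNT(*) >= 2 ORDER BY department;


Groups with count >= 2:
  Engineering: 2 -> PASS
  Legal: 3 -> PASS
  Design: 1 -> filtered out
  Finance: 1 -> filtered out
  Marketing: 1 -> filtered out
  Sales: 1 -> filtered out


2 groups:
Engineering, 2
Legal, 3


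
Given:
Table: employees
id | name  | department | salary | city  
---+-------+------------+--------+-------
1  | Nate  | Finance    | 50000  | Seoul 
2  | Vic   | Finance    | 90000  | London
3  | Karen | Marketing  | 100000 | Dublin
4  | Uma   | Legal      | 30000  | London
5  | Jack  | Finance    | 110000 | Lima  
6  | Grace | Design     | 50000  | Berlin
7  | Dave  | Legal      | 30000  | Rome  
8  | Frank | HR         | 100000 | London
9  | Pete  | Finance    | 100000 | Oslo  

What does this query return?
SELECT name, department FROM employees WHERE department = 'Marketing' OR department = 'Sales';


Filtering: department = 'Marketing' OR 'Sales'
Matching: 1 rows

1 rows:
Karen, Marketing


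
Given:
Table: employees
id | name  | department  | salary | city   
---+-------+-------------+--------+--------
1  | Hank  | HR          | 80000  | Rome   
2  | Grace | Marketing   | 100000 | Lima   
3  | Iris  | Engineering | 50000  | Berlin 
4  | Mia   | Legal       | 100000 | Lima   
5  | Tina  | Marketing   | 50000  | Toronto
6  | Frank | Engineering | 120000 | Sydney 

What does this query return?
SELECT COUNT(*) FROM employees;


COUNT(*) counts all rows

6


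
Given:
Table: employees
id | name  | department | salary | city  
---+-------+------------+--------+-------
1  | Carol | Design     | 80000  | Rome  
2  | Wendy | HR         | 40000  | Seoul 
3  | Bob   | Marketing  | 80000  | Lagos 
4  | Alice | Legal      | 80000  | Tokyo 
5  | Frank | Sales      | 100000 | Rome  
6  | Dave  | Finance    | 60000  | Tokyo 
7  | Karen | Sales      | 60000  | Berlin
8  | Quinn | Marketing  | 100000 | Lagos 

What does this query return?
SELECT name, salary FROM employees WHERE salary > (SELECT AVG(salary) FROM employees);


Subquery: AVG(salary) = 75000.0
Filtering: salary > 75000.0
  Carol (80000) -> MATCH
  Bob (80000) -> MATCH
  Alice (80000) -> MATCH
  Frank (100000) -> MATCH
  Quinn (100000) -> MATCH


5 rows:
Carol, 80000
Bob, 80000
Alice, 80000
Frank, 100000
Quinn, 100000


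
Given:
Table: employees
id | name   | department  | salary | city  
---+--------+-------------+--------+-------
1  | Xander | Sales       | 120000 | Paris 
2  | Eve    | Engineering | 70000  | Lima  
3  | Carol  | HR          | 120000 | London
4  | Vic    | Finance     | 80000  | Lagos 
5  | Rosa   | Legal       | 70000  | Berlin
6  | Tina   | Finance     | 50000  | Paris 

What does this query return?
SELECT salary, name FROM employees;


Projecting columns: salary, name

6 rows:
120000, Xander
70000, Eve
120000, Carol
80000, Vic
70000, Rosa
50000, Tina


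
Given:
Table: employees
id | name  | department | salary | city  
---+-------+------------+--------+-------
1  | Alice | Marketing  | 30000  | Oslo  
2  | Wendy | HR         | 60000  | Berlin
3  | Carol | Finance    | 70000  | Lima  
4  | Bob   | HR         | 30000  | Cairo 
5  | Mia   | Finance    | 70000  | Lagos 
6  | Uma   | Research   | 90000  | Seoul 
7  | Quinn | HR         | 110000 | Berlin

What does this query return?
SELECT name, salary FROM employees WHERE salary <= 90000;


Filtering: salary <= 90000
Matching: 6 rows

6 rows:
Alice, 30000
Wendy, 60000
Carol, 70000
Bob, 30000
Mia, 70000
Uma, 90000


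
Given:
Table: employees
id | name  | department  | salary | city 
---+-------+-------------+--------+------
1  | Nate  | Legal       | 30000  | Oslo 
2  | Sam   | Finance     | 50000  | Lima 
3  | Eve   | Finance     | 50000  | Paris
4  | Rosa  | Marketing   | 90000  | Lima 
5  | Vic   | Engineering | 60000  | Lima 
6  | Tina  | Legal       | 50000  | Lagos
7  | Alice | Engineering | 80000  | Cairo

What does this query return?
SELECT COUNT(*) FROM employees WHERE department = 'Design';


Counting rows where department = 'Design'


0


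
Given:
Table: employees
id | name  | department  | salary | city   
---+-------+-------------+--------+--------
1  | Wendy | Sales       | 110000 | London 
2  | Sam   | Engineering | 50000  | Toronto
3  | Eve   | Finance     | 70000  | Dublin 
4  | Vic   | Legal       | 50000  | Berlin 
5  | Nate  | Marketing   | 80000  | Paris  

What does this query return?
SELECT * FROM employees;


SELECT * returns all 5 rows with all columns

5 rows:
1, Wendy, Sales, 110000, London
2, Sam, Engineering, 50000, Toronto
3, Eve, Finance, 70000, Dublin
4, Vic, Legal, 50000, Berlin
5, Nate, Marketing, 80000, Paris


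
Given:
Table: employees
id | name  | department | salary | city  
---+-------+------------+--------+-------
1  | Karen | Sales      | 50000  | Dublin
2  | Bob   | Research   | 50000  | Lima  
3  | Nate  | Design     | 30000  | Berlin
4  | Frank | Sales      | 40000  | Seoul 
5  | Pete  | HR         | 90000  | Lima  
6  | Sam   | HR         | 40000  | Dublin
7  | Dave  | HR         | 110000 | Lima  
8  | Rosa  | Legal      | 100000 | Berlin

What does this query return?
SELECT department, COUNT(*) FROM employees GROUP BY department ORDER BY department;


Assigning each row to its department group:
  Karen -> Sales
  Bob -> Research
  Nate -> Design
  Frank -> Sales
  Pete -> HR
  Sam -> HR
  Dave -> HR
  Rosa -> Legal


5 groups:
Design, 1
HR, 3
Legal, 1
Research, 1
Sales, 2


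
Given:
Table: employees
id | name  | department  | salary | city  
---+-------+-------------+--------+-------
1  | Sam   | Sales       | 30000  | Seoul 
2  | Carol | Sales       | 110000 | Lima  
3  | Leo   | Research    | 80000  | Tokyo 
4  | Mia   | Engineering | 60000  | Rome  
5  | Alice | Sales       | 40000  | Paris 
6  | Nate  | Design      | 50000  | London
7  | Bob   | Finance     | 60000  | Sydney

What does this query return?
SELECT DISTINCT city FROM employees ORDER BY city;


All 'city' values (row order): Seoul, Lima, Tokyo, Rome, Paris, London, Sydney
Removing duplicates leaves 7 unique value(s).

7 values:
Lima
London
Paris
Rome
Seoul
Sydney
Tokyo


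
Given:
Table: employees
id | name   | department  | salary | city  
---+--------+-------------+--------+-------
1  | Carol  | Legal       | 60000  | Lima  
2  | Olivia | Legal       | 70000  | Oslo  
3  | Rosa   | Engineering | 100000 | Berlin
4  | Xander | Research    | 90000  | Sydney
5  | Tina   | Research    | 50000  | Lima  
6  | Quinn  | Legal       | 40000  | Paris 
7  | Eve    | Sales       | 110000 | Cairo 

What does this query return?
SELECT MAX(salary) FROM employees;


Salaries: 60000, 70000, 100000, 90000, 50000, 40000, 110000
MAX = 110000

110000


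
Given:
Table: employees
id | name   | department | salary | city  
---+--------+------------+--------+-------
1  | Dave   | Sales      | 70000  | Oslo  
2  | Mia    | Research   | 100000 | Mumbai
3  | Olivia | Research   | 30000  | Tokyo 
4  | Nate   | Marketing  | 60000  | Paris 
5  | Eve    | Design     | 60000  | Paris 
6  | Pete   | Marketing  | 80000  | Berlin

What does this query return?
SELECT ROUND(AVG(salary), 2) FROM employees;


SUM(salary) = 400000
COUNT = 6
ROUND(AVG, 2) = ROUND(400000 / 6, 2) = 66666.67

66666.67


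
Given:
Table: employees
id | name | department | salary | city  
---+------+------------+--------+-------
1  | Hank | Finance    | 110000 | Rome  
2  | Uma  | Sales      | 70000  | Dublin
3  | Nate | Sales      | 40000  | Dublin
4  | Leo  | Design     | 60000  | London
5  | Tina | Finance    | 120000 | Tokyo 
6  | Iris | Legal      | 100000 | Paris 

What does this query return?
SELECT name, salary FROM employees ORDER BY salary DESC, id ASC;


Sorting by salary DESC, then id ASC for ties

6 rows:
Tina, 120000
Hank, 110000
Iris, 100000
Uma, 70000
Leo, 60000
Nate, 40000


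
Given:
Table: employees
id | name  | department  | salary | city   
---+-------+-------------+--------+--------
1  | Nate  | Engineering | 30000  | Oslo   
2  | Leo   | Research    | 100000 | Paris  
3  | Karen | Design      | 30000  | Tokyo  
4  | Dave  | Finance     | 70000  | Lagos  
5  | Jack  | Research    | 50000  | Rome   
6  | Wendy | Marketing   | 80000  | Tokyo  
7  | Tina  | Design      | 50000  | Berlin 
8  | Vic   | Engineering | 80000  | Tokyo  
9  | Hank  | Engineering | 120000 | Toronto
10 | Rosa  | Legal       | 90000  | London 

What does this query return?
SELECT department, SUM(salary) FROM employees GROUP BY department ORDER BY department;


Summing salary within each department:
  Design: 30000 + 50000 = 80000
  Engineering: 30000 + 80000 + 120000 = 230000
  Finance: 70000 = 70000
  Legal: 90000 = 90000
  Marketing: 80000 = 80000
  Research: 100000 + 50000 = 150000


6 groups:
Design, 80000
Engineering, 230000
Finance, 70000
Legal, 90000
Marketing, 80000
Research, 150000


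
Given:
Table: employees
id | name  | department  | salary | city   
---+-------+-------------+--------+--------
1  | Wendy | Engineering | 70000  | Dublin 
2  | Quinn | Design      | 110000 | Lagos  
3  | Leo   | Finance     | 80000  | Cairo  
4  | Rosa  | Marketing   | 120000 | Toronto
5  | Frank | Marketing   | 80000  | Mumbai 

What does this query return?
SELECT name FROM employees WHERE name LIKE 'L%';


LIKE 'L%' matches names starting with 'L'
Matching: 1

1 rows:
Leo


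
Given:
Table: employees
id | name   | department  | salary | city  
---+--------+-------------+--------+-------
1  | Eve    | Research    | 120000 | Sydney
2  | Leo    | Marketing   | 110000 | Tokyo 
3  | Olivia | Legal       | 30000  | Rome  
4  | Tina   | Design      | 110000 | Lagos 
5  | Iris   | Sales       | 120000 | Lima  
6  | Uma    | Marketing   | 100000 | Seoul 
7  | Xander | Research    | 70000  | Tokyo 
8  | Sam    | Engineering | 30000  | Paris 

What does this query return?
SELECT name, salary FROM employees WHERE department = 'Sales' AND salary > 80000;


Filtering: department = 'Sales' AND salary > 80000
Matching: 1 rows

1 rows:
Iris, 120000


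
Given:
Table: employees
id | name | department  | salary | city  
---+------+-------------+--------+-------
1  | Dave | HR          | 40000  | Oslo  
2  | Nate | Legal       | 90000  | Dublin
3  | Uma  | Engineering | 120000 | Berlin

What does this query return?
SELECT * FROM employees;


SELECT * returns all 3 rows with all columns

3 rows:
1, Dave, HR, 40000, Oslo
2, Nate, Legal, 90000, Dublin
3, Uma, Engineering, 120000, Berlin


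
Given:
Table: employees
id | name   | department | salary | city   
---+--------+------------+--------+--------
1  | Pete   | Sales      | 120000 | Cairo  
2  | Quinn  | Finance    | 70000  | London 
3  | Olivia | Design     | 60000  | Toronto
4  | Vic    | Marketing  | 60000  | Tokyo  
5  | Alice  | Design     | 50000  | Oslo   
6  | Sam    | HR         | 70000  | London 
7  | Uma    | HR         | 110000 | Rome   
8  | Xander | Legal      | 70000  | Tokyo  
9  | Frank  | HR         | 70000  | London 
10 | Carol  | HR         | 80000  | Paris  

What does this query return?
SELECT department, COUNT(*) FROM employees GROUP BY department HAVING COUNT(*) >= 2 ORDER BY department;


Groups with count >= 2:
  Design: 2 -> PASS
  HR: 4 -> PASS
  Finance: 1 -> filtered out
  Legal: 1 -> filtered out
  Marketing: 1 -> filtered out
  Sales: 1 -> filtered out


2 groups:
Design, 2
HR, 4


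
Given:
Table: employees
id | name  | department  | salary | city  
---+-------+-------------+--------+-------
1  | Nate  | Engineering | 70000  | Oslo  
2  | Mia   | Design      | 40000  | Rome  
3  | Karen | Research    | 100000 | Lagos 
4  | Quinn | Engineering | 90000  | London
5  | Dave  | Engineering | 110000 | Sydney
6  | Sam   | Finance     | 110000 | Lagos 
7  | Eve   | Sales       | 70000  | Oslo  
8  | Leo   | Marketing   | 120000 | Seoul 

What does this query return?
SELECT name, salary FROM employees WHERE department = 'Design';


Filtering: department = 'Design'
Matching rows: 1

1 rows:
Mia, 40000


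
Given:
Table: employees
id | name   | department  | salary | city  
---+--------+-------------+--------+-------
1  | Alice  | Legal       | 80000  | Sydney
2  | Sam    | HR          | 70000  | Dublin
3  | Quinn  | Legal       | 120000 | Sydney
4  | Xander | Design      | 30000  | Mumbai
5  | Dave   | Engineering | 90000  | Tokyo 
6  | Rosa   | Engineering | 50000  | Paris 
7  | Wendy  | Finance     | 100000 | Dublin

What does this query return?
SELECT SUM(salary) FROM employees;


SUM(salary) = 80000 + 70000 + 120000 + 30000 + 90000 + 50000 + 100000 = 540000

540000


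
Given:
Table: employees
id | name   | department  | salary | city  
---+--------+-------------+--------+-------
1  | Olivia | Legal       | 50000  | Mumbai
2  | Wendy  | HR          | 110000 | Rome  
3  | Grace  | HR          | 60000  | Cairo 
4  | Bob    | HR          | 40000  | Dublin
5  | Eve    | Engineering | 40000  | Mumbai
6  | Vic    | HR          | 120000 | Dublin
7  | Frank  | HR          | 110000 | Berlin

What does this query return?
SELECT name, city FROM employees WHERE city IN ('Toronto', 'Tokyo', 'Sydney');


Filtering: city IN ('Toronto', 'Tokyo', 'Sydney')
Matching: 0 rows

Empty result set (0 rows)


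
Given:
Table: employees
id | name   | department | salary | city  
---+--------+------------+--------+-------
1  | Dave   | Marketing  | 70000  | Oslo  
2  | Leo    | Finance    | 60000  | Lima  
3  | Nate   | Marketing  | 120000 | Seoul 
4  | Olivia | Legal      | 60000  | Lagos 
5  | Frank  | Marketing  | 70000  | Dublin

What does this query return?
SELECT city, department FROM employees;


Projecting columns: city, department

5 rows:
Oslo, Marketing
Lima, Finance
Seoul, Marketing
Lagos, Legal
Dublin, Marketing


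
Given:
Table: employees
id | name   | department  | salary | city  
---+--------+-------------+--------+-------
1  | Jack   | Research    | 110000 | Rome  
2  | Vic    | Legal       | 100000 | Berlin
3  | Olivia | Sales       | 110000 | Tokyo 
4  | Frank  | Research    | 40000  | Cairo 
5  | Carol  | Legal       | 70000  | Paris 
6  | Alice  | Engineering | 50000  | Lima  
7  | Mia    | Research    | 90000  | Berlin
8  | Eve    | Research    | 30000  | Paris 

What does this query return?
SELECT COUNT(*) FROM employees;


COUNT(*) counts all rows

8


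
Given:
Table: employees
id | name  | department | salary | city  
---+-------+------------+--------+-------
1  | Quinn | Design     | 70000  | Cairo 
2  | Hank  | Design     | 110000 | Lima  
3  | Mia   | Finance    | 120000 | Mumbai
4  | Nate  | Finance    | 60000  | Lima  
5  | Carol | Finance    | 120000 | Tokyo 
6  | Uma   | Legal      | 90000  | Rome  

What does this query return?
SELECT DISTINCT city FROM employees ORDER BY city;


All 'city' values (row order): Cairo, Lima, Mumbai, Lima, Tokyo, Rome
Removing duplicates leaves 5 unique value(s).

5 values:
Cairo
Lima
Mumbai
Rome
Tokyo


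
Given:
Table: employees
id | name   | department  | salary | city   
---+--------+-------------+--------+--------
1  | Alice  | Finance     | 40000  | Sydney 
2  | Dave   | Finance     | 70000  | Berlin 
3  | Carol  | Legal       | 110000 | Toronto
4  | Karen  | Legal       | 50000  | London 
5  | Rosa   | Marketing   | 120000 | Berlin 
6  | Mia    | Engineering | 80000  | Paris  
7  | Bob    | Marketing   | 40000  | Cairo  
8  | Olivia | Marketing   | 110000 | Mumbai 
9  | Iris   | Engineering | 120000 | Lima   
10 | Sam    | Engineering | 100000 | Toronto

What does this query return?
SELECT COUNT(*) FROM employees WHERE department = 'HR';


Counting rows where department = 'HR'


0


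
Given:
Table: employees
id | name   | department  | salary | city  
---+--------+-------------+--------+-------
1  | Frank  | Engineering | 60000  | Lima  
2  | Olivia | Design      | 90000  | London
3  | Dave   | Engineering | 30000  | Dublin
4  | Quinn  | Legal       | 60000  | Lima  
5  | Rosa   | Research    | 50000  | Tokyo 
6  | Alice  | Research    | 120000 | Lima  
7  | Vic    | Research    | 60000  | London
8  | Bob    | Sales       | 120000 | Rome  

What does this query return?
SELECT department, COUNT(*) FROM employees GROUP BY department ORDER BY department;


Assigning each row to its department group:
  Frank -> Engineering
  Olivia -> Design
  Dave -> Engineering
  Quinn -> Legal
  Rosa -> Research
  Alice -> Research
  Vic -> Research
  Bob -> Sales


5 groups:
Design, 1
Engineering, 2
Legal, 1
Research, 3
Sales, 1


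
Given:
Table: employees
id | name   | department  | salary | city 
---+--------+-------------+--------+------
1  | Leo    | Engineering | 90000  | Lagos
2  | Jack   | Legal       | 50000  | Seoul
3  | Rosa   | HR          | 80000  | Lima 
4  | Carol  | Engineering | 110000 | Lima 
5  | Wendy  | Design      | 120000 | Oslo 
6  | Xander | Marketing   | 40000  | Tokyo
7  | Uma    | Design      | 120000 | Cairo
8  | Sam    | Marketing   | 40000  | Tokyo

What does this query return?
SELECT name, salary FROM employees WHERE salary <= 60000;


Filtering: salary <= 60000
Matching: 3 rows

3 rows:
Jack, 50000
Xander, 40000
Sam, 40000


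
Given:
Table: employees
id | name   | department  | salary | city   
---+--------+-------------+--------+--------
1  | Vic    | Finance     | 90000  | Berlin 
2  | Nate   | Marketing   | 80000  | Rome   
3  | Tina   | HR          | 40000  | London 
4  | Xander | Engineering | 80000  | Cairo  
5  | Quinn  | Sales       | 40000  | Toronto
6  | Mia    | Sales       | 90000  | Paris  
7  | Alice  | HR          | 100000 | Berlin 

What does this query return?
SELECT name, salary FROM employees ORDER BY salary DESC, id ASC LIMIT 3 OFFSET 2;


Sort by salary DESC (id ASC tiebreak), then skip 2 and take 3
Rows 3 through 5

3 rows:
Mia, 90000
Nate, 80000
Xander, 80000


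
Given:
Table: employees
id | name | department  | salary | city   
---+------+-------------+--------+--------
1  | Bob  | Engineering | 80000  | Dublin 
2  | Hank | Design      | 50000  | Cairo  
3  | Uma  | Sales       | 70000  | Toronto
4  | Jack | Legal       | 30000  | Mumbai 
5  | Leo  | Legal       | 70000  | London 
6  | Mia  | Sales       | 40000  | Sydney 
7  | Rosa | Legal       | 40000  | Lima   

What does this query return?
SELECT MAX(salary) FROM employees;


Salaries: 80000, 50000, 70000, 30000, 70000, 40000, 40000
MAX = 80000

80000


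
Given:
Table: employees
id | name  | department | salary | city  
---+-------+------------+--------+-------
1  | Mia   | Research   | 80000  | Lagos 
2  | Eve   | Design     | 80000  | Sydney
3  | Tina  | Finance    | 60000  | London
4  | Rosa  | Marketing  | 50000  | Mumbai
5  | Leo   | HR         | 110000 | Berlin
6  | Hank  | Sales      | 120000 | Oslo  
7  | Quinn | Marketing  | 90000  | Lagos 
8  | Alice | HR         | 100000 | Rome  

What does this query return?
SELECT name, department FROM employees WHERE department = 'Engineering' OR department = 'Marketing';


Filtering: department = 'Engineering' OR 'Marketing'
Matching: 2 rows

2 rows:
Rosa, Marketing
Quinn, Marketing


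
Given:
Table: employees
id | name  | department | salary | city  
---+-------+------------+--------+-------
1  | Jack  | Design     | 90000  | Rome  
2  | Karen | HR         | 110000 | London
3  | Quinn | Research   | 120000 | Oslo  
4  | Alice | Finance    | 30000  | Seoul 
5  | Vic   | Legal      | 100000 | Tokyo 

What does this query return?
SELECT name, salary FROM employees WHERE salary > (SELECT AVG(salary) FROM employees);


Subquery: AVG(salary) = 90000.0
Filtering: salary > 90000.0
  Karen (110000) -> MATCH
  Quinn (120000) -> MATCH
  Vic (100000) -> MATCH


3 rows:
Karen, 110000
Quinn, 120000
Vic, 100000


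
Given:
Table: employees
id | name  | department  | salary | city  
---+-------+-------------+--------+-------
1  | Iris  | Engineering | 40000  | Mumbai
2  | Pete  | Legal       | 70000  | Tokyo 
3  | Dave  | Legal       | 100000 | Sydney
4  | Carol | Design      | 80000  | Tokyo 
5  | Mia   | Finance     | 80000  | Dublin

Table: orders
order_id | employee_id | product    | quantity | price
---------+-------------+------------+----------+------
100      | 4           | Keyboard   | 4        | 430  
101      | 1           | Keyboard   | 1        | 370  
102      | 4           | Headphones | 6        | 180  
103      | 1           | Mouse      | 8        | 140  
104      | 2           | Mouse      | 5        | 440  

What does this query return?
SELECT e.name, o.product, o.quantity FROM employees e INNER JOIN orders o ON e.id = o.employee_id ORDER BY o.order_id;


Joining employees.id = orders.employee_id:
  employee Carol (id=4) -> order Keyboard
  employee Iris (id=1) -> order Keyboard
  employee Carol (id=4) -> order Headphones
  employee Iris (id=1) -> order Mouse
  employee Pete (id=2) -> order Mouse


5 rows:
Carol, Keyboard, 4
Iris, Keyboard, 1
Carol, Headphones, 6
Iris, Mouse, 8
Pete, Mouse, 5


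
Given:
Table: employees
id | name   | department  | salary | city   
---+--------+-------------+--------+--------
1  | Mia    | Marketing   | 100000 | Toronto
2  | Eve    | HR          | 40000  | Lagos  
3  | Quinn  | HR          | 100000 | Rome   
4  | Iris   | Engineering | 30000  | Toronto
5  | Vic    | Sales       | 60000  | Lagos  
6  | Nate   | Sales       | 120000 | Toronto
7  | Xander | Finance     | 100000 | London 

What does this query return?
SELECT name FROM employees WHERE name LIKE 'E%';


LIKE 'E%' matches names starting with 'E'
Matching: 1

1 rows:
Eve


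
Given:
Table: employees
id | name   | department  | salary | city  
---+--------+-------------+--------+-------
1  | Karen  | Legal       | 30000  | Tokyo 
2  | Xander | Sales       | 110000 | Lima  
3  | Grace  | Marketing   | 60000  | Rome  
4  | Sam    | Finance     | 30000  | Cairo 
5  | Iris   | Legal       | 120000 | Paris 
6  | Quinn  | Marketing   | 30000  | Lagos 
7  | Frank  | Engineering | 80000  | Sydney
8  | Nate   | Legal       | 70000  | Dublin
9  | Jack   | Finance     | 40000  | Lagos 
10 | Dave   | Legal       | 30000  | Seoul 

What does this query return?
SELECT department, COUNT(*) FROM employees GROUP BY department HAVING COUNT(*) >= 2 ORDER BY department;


Groups with count >= 2:
  Finance: 2 -> PASS
  Legal: 4 -> PASS
  Marketing: 2 -> PASS
  Engineering: 1 -> filtered out
  Sales: 1 -> filtered out


3 groups:
Finance, 2
Legal, 4
Marketing, 2


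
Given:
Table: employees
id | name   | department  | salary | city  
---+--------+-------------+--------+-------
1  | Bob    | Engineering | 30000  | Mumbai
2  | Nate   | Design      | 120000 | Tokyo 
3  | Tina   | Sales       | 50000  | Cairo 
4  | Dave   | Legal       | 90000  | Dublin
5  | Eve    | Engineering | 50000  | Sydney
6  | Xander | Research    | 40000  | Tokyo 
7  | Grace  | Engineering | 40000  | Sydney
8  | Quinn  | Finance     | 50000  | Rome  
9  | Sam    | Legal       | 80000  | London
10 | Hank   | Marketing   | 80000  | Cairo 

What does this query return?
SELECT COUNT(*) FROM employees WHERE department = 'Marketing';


Counting rows where department = 'Marketing'
  Hank -> MATCH


1


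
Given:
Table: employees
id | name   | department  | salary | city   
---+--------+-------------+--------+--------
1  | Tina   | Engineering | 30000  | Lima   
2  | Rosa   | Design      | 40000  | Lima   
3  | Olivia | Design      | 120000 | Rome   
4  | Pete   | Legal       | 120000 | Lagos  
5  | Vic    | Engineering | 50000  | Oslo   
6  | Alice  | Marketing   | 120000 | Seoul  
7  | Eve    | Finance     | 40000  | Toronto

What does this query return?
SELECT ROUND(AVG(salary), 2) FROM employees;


SUM(salary) = 520000
COUNT = 7
ROUND(AVG, 2) = ROUND(520000 / 7, 2) = 74285.71

74285.71


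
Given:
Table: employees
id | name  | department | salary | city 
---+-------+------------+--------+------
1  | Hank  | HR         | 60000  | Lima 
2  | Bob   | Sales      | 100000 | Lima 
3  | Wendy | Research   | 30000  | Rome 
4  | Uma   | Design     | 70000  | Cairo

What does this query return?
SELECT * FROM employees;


SELECT * returns all 4 rows with all columns

4 rows:
1, Hank, HR, 60000, Lima
2, Bob, Sales, 100000, Lima
3, Wendy, Research, 30000, Rome
4, Uma, Design, 70000, Cairo


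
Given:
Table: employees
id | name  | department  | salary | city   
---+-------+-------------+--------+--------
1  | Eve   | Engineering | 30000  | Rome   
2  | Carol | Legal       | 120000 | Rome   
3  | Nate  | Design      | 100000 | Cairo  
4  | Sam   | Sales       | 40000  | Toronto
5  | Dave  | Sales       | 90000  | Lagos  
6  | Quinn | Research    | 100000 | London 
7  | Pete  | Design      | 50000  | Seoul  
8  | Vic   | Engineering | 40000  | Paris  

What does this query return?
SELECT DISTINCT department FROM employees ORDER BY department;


All 'department' values (row order): Engineering, Legal, Design, Sales, Sales, Research, Design, Engineering
Removing duplicates leaves 5 unique value(s).

5 values:
Design
Engineering
Legal
Research
Sales


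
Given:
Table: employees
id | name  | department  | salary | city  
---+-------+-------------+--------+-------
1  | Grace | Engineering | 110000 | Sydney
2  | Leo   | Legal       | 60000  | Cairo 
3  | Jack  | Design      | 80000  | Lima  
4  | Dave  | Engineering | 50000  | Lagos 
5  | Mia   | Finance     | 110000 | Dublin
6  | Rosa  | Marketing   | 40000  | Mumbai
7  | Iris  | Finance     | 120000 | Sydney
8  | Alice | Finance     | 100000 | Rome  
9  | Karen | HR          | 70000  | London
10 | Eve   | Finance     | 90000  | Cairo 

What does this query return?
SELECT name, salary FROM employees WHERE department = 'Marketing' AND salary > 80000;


Filtering: department = 'Marketing' AND salary > 80000
Matching: 0 rows

Empty result set (0 rows)


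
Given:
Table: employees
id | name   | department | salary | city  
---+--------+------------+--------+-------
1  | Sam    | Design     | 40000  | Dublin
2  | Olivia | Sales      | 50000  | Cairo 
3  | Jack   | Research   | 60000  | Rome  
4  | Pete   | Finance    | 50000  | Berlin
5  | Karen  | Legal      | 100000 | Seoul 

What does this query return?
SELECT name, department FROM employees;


Projecting columns: name, department

5 rows:
Sam, Design
Olivia, Sales
Jack, Research
Pete, Finance
Karen, Legal


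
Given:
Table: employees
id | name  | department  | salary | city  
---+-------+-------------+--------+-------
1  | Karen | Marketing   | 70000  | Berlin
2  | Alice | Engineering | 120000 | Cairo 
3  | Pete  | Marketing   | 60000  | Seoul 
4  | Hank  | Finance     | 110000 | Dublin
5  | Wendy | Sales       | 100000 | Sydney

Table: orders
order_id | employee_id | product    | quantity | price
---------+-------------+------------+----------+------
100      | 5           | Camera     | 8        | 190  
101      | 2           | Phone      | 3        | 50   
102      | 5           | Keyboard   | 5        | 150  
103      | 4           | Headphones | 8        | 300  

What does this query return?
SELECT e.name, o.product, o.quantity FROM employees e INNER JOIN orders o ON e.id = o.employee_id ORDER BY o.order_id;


Joining employees.id = orders.employee_id:
  employee Wendy (id=5) -> order Camera
  employee Alice (id=2) -> order Phone
  employee Wendy (id=5) -> order Keyboard
  employee Hank (id=4) -> order Headphones


4 rows:
Wendy, Camera, 8
Alice, Phone, 3
Wendy, Keyboard, 5
Hank, Headphones, 8


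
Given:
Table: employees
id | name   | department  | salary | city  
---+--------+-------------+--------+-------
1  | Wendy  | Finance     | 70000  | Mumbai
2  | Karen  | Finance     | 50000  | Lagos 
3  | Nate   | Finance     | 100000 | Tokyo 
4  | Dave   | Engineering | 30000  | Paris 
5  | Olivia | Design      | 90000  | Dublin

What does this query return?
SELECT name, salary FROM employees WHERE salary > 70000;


Filtering: salary > 70000
Matching: 2 rows

2 rows:
Nate, 100000
Olivia, 90000


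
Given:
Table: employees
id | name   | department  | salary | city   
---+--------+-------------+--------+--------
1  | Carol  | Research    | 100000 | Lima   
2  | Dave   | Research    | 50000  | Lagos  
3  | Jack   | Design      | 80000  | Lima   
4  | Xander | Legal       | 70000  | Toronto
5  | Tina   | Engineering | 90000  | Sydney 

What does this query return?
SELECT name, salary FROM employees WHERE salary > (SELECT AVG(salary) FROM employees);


Subquery: AVG(salary) = 78000.0
Filtering: salary > 78000.0
  Carol (100000) -> MATCH
  Jack (80000) -> MATCH
  Tina (90000) -> MATCH


3 rows:
Carol, 100000
Jack, 80000
Tina, 90000


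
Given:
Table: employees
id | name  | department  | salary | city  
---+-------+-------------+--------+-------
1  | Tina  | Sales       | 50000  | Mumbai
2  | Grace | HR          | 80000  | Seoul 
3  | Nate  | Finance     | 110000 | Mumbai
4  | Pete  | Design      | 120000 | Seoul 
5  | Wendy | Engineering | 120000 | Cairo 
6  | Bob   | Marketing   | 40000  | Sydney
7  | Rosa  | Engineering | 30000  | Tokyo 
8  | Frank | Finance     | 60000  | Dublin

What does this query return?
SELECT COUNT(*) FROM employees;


COUNT(*) counts all rows

8


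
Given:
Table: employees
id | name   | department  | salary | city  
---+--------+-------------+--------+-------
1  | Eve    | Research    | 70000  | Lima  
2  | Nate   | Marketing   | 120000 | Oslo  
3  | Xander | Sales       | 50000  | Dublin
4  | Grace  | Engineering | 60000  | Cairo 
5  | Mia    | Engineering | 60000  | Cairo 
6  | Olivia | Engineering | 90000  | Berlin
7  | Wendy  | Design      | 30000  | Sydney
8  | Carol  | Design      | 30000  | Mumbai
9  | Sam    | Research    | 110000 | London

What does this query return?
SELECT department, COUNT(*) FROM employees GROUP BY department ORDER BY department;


Assigning each row to its department group:
  Eve -> Research
  Nate -> Marketing
  Xander -> Sales
  Grace -> Engineering
  Mia -> Engineering
  Olivia -> Engineering
  Wendy -> Design
  Carol -> Design
  Sam -> Research


5 groups:
Design, 2
Engineering, 3
Marketing, 1
Research, 2
Sales, 1
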